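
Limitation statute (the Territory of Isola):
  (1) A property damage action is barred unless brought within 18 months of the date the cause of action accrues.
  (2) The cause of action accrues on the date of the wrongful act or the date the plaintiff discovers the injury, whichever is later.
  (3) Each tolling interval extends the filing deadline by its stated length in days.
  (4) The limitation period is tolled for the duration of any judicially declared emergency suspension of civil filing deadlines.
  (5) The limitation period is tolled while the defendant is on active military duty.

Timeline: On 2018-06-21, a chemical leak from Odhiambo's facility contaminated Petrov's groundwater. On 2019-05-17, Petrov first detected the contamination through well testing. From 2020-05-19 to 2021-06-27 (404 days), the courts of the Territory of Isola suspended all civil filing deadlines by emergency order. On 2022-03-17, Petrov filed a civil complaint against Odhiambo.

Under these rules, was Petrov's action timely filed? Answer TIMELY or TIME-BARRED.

TIME-BARRED

Taking the later of the act (2018-06-21) and discovery (2019-05-17), the claim accrued on 2019-05-17.
Adding the 18 months base period to 2019-05-17 gives a deadline of 2020-11-17, before any tolling.
The emergency suspension of filing deadlines from 2020-05-19 to 2021-06-27 tolled the period for 404 days, extending the deadline to 2021-12-26.
Petrov filed on 2022-03-17, after the 2021-12-26 deadline, so the action is time-barred.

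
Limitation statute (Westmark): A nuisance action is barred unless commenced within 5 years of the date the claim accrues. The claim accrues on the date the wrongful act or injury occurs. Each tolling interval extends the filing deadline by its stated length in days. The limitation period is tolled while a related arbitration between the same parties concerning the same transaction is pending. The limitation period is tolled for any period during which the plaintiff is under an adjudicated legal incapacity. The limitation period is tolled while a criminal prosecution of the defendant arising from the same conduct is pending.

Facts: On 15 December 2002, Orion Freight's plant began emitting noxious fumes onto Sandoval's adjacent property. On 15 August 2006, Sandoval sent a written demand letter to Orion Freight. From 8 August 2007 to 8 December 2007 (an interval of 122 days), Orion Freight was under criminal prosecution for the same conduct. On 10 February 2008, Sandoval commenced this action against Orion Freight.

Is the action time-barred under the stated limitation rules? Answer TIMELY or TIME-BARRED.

TIMELY

The claim accrued on 15 December 2002, when the wrongful act occurred.
Adding the 5 years base period to 15 December 2002 gives a deadline of 15 December 2007, before any tolling.
The pending criminal prosecution from 8 August 2007 to 8 December 2007 tolled the period for 122 days, extending the deadline to 15 April 2008.
The other events in the timeline have no effect on the limitation period under the stated rules.
Filing on 10 February 2008 beat the 15 April 2008 deadline — the action is timely.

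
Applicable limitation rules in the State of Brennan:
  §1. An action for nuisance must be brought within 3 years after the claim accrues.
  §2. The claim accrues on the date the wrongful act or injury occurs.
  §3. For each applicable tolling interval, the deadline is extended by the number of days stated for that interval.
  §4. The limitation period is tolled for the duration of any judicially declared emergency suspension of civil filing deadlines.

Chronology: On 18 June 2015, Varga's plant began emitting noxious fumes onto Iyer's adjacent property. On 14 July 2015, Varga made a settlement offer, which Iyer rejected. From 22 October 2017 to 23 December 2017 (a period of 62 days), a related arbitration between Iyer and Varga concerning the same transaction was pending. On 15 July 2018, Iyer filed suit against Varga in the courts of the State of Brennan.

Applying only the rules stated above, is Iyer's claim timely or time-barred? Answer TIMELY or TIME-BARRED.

TIME-BARRED

The limitation period began to run on 18 June 2015.
Adding the 3 years base period to 18 June 2015 gives a deadline of 18 June 2018, before any tolling.
Although a pending arbitration ran from 22 October 2017 to 23 December 2017, the stated rules do not make that a tolling event, so it is disregarded.
The other events in the timeline have no effect on the limitation period under the stated rules.
Filing on 15 July 2018 missed the 18 June 2018 deadline — the action is time-barred.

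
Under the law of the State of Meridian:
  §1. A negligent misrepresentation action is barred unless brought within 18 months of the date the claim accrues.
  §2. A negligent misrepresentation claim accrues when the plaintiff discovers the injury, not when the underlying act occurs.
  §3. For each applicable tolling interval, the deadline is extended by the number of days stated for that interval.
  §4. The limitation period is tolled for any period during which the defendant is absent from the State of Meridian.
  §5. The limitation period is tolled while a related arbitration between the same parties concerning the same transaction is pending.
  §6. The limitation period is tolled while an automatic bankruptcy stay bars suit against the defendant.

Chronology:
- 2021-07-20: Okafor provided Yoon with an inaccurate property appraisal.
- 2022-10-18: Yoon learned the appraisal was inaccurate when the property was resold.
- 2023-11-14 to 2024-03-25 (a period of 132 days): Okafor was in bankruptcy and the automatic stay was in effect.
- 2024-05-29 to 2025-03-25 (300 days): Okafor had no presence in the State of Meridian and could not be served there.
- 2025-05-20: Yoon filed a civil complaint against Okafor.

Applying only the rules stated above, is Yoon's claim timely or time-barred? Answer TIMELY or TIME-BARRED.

TIMELY

The claim did not accrue until Yoon discovered the injury on 2022-10-18; the 2021-07-20 act date does not start the clock under the stated rule.
18 months from 2022-10-18 is 2024-04-18.
Because the automatic bankruptcy stay ran from 2023-11-14 to 2024-03-25, the deadline is extended by 132 days to 2024-08-28.
The defendant's absence from the jurisdiction from 2024-05-29 to 2025-03-25 tolled the period for 300 days, extending the deadline to 2025-06-24.
The 2025-05-20 filing precedes the 2025-06-24 deadline; the claim is timely.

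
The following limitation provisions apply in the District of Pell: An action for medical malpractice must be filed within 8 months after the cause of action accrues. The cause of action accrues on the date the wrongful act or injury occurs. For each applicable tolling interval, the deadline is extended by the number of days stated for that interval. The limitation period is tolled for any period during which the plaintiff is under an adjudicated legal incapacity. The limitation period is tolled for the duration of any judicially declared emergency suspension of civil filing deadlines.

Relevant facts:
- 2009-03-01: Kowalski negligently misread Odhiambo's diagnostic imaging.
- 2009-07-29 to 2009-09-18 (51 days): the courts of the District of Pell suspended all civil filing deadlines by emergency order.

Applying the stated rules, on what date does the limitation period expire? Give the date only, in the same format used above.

The cause of action accrued on 2009-03-01, the date of the act.
8 months from 2009-03-01 is 2009-11-01.
The period was tolled for 51 days by the emergency suspension of filing deadlines (2009-07-29 to 2009-09-18), pushing the deadline to 2009-12-22.

2009-12-22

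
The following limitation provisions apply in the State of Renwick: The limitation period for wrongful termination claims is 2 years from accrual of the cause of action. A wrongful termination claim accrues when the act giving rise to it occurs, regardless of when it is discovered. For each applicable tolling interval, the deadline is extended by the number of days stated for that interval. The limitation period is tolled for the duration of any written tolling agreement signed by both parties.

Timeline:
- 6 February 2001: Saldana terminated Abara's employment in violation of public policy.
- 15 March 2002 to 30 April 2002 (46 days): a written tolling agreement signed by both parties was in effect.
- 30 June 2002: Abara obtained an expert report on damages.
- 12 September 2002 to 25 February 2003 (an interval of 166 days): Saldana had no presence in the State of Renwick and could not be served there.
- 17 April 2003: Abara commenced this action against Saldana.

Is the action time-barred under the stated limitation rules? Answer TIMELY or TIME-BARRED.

The limitation period began to run on 6 February 2001.
The untolled deadline — 2 years after 6 February 2001 — is 6 February 2003.
The written tolling agreement from 15 March 2002 to 30 April 2002 tolled the period for 46 days, extending the deadline to 24 March 2003.
Although the defendant's absence ran from 12 September 2002 to 25 February 2003, the stated rules do not make that a tolling event, so it is disregarded.
None of the other events listed affects the running of the period under the stated rules.
Filing on 17 April 2003 missed the 24 March 2003 deadline — the action is time-barred.

TIME-BARRED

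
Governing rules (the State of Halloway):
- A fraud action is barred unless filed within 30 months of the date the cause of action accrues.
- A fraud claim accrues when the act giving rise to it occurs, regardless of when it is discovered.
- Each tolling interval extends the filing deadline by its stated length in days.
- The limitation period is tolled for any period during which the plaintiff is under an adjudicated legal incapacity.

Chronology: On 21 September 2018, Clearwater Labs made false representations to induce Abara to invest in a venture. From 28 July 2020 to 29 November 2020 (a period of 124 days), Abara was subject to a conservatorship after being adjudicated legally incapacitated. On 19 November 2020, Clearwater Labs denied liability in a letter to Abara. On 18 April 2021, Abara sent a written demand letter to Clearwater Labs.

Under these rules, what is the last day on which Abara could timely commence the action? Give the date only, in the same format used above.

23 July 2021

The cause of action accrued on 21 September 2018, the date of the act.
Adding the 30 months base period to 21 September 2018 gives a deadline of 21 March 2021, before any tolling.
The plaintiff's legal incapacity from 28 July 2020 to 29 November 2020 tolled the period for 124 days, extending the deadline to 23 July 2021.
The other events in the timeline have no effect on the limitation period under the stated rules.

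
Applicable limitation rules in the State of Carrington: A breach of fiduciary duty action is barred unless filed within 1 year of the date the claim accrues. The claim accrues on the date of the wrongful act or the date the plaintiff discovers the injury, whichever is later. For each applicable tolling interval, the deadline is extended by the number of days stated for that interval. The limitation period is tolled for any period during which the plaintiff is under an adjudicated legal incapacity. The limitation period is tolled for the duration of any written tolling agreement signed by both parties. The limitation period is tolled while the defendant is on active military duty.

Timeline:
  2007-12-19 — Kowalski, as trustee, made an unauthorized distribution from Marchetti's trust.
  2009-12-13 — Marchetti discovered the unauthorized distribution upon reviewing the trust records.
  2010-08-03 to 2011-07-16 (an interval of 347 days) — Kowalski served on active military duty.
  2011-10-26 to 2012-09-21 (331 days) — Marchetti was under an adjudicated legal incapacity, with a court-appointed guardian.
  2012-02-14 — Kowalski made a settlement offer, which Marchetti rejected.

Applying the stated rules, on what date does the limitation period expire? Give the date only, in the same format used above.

Taking the later of the act (2007-12-19) and discovery (2009-12-13), the claim accrued on 2009-12-13.
1 year from 2009-12-13 is 2010-12-13.
Because the defendant's active military service ran from 2010-08-03 to 2011-07-16, the deadline is extended by 347 days to 2011-11-25.
Because the plaintiff's legal incapacity ran from 2011-10-26 to 2012-09-21, the deadline is extended by 331 days to 2012-10-21.
None of the other events listed affects the running of the period under the stated rules.

2012-10-21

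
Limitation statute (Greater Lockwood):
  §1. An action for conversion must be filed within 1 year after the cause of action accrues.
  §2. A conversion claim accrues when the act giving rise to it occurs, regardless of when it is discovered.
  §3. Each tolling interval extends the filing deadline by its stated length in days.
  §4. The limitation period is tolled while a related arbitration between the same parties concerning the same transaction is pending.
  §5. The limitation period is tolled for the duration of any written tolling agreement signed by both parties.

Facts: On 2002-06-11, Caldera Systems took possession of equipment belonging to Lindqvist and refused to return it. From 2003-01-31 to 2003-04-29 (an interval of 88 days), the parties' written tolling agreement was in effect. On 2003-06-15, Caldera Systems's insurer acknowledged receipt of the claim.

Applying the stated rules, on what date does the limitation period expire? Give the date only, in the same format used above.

2003-09-07

The limitation period began to run on 2002-06-11.
Adding the 1 year base period to 2002-06-11 gives a deadline of 2003-06-11, before any tolling.
Because the written tolling agreement ran from 2003-01-31 to 2003-04-29, the deadline is extended by 88 days to 2003-09-07.
Nothing else in the chronology tolls or restarts the period.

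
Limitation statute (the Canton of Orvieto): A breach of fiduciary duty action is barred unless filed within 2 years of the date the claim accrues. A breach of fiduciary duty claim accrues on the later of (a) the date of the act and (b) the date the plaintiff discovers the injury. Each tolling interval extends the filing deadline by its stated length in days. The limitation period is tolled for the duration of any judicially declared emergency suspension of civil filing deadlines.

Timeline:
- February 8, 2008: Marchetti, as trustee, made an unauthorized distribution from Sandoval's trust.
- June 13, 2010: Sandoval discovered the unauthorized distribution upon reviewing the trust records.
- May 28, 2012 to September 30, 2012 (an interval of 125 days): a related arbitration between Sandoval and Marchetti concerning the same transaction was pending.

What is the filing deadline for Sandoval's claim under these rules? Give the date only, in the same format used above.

The claim accrued on June 13, 2010 — the later of the February 8, 2008 act and the June 13, 2010 discovery.
Adding the 2 years base period to June 13, 2010 gives a deadline of June 13, 2012, before any tolling.
Although a pending arbitration ran from May 28, 2012 to September 30, 2012, the stated rules do not make that a tolling event, so it is disregarded.

June 13, 2012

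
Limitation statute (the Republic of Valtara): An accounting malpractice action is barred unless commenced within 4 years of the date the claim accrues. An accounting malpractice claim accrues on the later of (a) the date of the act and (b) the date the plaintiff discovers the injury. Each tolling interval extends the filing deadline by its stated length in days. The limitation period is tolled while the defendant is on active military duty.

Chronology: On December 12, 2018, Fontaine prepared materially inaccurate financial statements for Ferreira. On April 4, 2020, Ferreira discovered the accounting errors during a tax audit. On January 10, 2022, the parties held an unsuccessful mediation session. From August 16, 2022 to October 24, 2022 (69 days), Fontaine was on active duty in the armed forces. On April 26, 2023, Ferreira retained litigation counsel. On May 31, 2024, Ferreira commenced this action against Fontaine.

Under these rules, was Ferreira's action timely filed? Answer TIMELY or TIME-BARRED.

Taking the later of the act (December 12, 2018) and discovery (April 4, 2020), the claim accrued on April 4, 2020.
Adding the 4 years base period to April 4, 2020 gives a deadline of April 4, 2024, before any tolling.
The defendant's active military service from August 16, 2022 to October 24, 2022 tolled the period for 69 days, extending the deadline to June 12, 2024.
The other events in the timeline have no effect on the limitation period under the stated rules.
Ferreira filed on May 31, 2024, before the June 12, 2024 deadline, so the action is timely.

TIMELY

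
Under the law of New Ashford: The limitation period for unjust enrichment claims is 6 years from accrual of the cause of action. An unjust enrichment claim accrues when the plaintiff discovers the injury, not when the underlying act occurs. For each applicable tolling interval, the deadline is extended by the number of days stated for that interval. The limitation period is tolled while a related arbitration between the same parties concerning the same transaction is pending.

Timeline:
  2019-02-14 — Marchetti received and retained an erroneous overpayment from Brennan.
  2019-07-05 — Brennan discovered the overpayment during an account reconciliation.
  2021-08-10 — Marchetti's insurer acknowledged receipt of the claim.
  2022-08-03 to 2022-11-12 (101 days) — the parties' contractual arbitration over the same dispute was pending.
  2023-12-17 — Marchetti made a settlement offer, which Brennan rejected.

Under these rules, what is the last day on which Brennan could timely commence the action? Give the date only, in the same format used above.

The claim did not accrue until Brennan discovered the injury on 2019-07-05; the 2019-02-14 act date does not start the clock under the stated rule.
The untolled deadline — 6 years after 2019-07-05 — is 2025-07-05.
Because the pending related arbitration ran from 2022-08-03 to 2022-11-12, the deadline is extended by 101 days to 2025-10-14.
Nothing else in the chronology tolls or restarts the period.

2025-10-14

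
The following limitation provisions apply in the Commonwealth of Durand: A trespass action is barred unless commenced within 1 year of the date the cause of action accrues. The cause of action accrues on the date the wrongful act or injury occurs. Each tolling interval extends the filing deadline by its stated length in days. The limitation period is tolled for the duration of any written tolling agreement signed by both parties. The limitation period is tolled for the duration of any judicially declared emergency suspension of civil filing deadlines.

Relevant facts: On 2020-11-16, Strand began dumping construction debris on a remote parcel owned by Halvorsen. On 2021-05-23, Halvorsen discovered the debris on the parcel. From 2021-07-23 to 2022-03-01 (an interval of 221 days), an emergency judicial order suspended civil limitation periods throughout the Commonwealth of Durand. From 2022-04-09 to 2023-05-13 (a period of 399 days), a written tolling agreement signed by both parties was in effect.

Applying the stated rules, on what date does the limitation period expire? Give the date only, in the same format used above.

Because the rule ties accrual to occurrence, the claim accrued on 2020-11-16, not on the 2021-05-23 discovery date.
The untolled deadline — 1 year after 2020-11-16 — is 2021-11-16.
The emergency suspension of filing deadlines from 2021-07-23 to 2022-03-01 tolled the period for 221 days, extending the deadline to 2022-06-25.
The written tolling agreement from 2022-04-09 to 2023-05-13 tolled the period for 399 days, extending the deadline to 2023-07-29.

2023-07-29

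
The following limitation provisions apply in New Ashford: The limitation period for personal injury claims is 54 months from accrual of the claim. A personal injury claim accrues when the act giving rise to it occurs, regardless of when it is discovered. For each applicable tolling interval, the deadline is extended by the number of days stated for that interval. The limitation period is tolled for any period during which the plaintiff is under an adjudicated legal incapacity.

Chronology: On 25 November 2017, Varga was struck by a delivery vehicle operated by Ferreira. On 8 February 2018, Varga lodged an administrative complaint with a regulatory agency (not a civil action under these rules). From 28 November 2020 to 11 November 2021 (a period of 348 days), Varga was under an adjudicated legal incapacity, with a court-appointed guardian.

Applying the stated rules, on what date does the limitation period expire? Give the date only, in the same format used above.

The claim accrued on 25 November 2017, the date of the act.
54 months from 25 November 2017 is 25 May 2022.
The plaintiff's legal incapacity from 28 November 2020 to 11 November 2021 tolled the period for 348 days, extending the deadline to 8 May 2023.
The other events in the timeline have no effect on the limitation period under the stated rules.

8 May 2023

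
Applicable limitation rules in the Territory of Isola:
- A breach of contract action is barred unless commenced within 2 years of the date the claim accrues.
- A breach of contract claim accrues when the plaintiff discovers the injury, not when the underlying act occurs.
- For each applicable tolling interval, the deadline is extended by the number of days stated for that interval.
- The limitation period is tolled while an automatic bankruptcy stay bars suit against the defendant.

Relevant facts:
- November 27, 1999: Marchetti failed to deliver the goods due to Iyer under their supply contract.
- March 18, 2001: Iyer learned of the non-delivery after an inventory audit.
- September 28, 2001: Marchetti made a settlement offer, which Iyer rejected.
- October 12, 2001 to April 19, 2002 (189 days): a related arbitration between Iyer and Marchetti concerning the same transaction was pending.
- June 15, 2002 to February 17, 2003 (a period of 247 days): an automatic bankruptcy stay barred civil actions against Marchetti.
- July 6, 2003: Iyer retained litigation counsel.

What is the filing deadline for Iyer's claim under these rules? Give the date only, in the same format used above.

November 20, 2003

The claim did not accrue until Iyer discovered the injury on March 18, 2001; the November 27, 1999 act date does not start the clock under the stated rule.
2 years from March 18, 2001 is March 18, 2003.
The automatic bankruptcy stay from June 15, 2002 to February 17, 2003 tolled the period for 247 days, extending the deadline to November 20, 2003.
No stated provision tolls the period for a pending arbitration, so the interval from October 12, 2001 to April 19, 2002 has no effect on the deadline.
None of the other events listed affects the running of the period under the stated rules.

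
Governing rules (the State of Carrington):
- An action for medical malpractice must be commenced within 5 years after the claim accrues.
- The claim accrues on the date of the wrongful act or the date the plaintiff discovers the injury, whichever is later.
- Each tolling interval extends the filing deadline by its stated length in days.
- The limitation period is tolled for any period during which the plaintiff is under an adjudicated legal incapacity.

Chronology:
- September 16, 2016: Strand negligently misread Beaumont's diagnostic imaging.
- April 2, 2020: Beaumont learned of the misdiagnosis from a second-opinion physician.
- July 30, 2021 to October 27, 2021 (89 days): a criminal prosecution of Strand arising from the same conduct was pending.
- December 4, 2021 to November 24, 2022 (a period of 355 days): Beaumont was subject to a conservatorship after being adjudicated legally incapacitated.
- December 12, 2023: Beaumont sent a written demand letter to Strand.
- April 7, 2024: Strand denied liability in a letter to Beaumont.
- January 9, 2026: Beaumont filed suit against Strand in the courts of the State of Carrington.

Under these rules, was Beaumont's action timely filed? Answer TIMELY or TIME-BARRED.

TIMELY

The claim accrued on April 2, 2020 — the later of the September 16, 2016 act and the April 2, 2020 discovery.
5 years from April 2, 2020 is April 2, 2025.
Because the plaintiff's legal incapacity ran from December 4, 2021 to November 24, 2022, the deadline is extended by 355 days to March 23, 2026.
No stated provision tolls the period for a criminal prosecution, so the interval from July 30, 2021 to October 27, 2021 has no effect on the deadline.
Nothing else in the chronology tolls or restarts the period.
Filing on January 9, 2026 beat the March 23, 2026 deadline — the action is timely.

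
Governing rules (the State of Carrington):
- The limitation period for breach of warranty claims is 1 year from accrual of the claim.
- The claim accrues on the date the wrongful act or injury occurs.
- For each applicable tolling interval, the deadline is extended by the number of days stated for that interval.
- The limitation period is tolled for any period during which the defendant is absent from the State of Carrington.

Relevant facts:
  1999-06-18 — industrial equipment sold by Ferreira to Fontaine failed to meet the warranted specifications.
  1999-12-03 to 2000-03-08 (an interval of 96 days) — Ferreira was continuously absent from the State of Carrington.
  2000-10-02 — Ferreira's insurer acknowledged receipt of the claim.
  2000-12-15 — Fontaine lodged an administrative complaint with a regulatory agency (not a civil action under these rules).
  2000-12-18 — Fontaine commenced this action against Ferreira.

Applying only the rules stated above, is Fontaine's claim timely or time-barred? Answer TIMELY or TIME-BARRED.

The claim accrued on 1999-06-18, the date of the act.
Adding the 1 year base period to 1999-06-18 gives a deadline of 2000-06-18, before any tolling.
The period was tolled for 96 days by the defendant's absence from the jurisdiction (1999-12-03 to 2000-03-08), pushing the deadline to 2000-09-22.
Nothing else in the chronology tolls or restarts the period.
The 2000-12-18 filing falls after the 2000-09-22 deadline; the claim is time-barred.

TIME-BARRED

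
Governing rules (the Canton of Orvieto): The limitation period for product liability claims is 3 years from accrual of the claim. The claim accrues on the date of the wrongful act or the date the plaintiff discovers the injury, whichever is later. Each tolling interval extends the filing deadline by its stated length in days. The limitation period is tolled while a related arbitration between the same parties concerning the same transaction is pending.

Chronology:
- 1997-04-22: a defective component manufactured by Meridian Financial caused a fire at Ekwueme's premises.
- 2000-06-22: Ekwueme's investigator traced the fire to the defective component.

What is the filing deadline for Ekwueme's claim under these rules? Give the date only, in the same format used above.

2003-06-22

Because discovery on 2000-06-22 post-dates the 1997-04-22 act, accrual under the later-of rule falls on 2000-06-22.
Adding the 3 years base period to 2000-06-22 gives a deadline of 2003-06-22, before any tolling.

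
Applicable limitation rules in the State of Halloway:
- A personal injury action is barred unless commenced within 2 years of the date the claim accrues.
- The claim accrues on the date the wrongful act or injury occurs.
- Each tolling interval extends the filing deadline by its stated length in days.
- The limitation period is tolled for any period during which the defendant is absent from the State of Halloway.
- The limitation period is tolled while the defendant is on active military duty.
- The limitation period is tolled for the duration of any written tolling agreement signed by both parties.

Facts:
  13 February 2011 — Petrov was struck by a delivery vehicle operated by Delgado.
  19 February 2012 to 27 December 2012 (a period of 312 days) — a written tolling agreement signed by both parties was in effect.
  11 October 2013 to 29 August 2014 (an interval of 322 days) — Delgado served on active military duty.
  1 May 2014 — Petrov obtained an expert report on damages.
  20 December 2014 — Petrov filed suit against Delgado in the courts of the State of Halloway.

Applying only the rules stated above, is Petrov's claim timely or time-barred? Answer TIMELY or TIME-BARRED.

The limitation period began to run on 13 February 2011.
The untolled deadline — 2 years after 13 February 2011 — is 13 February 2013.
The period was tolled for 312 days by the written tolling agreement (19 February 2012 to 27 December 2012), pushing the deadline to 22 December 2013.
Because the defendant's active military service ran from 11 October 2013 to 29 August 2014, the deadline is extended by 322 days to 9 November 2014.
The other events in the timeline have no effect on the limitation period under the stated rules.
Petrov filed on 20 December 2014, after the 9 November 2014 deadline, so the action is time-barred.

TIME-BARRED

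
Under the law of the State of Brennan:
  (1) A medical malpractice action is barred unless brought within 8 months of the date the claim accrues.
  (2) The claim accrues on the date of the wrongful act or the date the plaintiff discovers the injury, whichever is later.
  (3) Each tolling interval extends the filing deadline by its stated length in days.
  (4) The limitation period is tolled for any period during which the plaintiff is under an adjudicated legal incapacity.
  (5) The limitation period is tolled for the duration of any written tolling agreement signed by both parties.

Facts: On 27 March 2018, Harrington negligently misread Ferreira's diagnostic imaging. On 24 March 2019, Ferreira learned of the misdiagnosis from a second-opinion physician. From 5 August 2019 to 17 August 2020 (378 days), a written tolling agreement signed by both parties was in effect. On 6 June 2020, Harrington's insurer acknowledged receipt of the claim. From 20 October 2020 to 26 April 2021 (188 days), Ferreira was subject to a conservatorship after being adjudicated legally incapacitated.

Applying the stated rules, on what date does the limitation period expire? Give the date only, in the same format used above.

Taking the later of the act (27 March 2018) and discovery (24 March 2019), the claim accrued on 24 March 2019.
The untolled deadline — 8 months after 24 March 2019 — is 24 November 2019.
Because the written tolling agreement ran from 5 August 2019 to 17 August 2020, the deadline is extended by 378 days to 6 December 2020.
Because the plaintiff's legal incapacity ran from 20 October 2020 to 26 April 2021, the deadline is extended by 188 days to 12 June 2021.
The other events in the timeline have no effect on the limitation period under the stated rules.

12 June 2021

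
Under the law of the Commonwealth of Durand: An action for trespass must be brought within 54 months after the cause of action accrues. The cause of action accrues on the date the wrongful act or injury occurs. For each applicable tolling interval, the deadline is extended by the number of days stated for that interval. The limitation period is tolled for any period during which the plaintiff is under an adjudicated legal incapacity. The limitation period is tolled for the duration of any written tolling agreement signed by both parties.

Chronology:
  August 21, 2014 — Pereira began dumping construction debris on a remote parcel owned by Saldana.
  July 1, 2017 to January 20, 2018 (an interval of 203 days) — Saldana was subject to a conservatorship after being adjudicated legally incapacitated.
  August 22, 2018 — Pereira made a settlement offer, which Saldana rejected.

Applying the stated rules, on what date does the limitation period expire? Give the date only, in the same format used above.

September 12, 2019

The cause of action accrued on August 21, 2014, the date of the act.
Adding the 54 months base period to August 21, 2014 gives a deadline of February 21, 2019, before any tolling.
The plaintiff's legal incapacity from July 1, 2017 to January 20, 2018 tolled the period for 203 days, extending the deadline to September 12, 2019.
The other events in the timeline have no effect on the limitation period under the stated rules.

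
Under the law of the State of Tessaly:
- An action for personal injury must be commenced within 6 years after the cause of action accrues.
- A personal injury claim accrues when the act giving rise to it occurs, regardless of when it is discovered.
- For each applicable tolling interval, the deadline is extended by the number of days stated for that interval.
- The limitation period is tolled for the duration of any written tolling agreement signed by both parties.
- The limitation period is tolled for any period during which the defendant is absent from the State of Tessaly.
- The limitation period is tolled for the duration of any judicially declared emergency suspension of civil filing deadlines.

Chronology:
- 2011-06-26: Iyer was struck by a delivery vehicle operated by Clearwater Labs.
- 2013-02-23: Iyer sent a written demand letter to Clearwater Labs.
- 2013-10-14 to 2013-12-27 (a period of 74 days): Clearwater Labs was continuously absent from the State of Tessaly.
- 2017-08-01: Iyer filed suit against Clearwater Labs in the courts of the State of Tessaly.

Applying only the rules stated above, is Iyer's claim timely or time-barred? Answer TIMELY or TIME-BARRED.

TIMELY

The cause of action accrued on 2011-06-26, the date of the act.
Adding the 6 years base period to 2011-06-26 gives a deadline of 2017-06-26, before any tolling.
Because the defendant's absence from the jurisdiction ran from 2013-10-14 to 2013-12-27, the deadline is extended by 74 days to 2017-09-08.
The other events in the timeline have no effect on the limitation period under the stated rules.
The 2017-08-01 filing precedes the 2017-09-08 deadline; the claim is timely.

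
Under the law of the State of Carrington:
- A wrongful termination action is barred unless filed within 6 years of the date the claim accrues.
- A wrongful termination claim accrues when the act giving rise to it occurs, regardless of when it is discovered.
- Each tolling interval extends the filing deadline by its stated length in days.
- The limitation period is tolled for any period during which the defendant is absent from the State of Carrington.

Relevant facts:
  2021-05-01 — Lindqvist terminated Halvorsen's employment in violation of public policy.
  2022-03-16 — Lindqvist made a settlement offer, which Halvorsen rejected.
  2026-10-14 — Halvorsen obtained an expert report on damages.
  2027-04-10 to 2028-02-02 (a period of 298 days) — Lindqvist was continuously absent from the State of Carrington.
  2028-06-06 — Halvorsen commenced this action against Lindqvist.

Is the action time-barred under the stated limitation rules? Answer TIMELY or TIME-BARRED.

TIME-BARRED

The claim accrued on 2021-05-01, when the wrongful act occurred.
Adding the 6 years base period to 2021-05-01 gives a deadline of 2027-05-01, before any tolling.
The period was tolled for 298 days by the defendant's absence from the jurisdiction (2027-04-10 to 2028-02-02), pushing the deadline to 2028-02-23.
None of the other events listed affects the running of the period under the stated rules.
Filing on 2028-06-06 missed the 2028-02-23 deadline — the action is time-barred.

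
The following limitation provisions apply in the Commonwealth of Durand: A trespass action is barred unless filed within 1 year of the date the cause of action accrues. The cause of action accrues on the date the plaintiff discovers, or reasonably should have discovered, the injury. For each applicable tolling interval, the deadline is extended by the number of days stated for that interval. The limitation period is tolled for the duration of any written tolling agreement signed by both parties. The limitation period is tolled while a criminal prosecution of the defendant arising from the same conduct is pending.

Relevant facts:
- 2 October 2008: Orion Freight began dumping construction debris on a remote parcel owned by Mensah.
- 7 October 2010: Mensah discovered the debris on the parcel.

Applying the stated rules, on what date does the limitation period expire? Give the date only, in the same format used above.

7 October 2011

The claim did not accrue until Mensah discovered the injury on 7 October 2010; the 2 October 2008 act date does not start the clock under the stated rule.
The untolled deadline — 1 year after 7 October 2010 — is 7 October 2011.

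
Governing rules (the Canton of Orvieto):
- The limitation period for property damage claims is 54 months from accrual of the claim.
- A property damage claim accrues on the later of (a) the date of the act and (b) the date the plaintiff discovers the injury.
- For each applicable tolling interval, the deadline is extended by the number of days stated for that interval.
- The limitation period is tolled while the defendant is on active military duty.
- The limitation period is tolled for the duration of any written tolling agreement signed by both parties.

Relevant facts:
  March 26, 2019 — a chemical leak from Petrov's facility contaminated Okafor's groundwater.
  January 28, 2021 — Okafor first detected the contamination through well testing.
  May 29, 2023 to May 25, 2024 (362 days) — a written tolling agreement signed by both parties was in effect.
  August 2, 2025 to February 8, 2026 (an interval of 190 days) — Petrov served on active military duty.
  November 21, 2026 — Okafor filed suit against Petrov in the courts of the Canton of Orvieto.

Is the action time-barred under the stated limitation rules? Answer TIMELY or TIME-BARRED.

Because discovery on January 28, 2021 post-dates the March 26, 2019 act, accrual under the later-of rule falls on January 28, 2021.
The untolled deadline — 54 months after January 28, 2021 — is July 28, 2025.
The period was tolled for 362 days by the written tolling agreement (May 29, 2023 to May 25, 2024), pushing the deadline to July 25, 2026.
The period was tolled for 190 days by the defendant's active military service (August 2, 2025 to February 8, 2026), pushing the deadline to January 31, 2027.
The November 21, 2026 filing precedes the January 31, 2027 deadline; the claim is timely.

TIMELY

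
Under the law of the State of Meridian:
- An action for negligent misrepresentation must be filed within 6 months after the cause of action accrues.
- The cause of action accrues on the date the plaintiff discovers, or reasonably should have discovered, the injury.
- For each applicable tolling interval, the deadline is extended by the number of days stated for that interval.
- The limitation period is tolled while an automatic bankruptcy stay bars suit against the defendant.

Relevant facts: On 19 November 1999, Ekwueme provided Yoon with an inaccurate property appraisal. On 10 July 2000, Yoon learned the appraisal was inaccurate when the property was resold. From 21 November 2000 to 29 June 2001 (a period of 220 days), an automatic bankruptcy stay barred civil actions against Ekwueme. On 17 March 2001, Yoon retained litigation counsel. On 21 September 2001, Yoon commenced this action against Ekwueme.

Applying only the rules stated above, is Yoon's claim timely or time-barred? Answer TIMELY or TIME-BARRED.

Accrual is tied to discovery, so the period began on 10 July 2000 rather than on 19 November 1999 when the act occurred.
The untolled deadline — 6 months after 10 July 2000 — is 10 January 2001.
The period was tolled for 220 days by the automatic bankruptcy stay (21 November 2000 to 29 June 2001), pushing the deadline to 18 August 2001.
Nothing else in the chronology tolls or restarts the period.
The 21 September 2001 filing falls after the 18 August 2001 deadline; the claim is time-barred.

TIME-BARRED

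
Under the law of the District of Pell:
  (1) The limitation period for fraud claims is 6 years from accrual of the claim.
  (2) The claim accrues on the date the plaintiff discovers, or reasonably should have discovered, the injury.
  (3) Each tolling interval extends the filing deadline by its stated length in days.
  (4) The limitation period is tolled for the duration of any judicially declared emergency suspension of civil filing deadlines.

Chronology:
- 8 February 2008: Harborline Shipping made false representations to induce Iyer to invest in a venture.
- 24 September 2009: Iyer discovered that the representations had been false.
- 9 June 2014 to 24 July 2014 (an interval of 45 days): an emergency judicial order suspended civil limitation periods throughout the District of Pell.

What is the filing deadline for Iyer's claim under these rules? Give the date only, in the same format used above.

Accrual is tied to discovery, so the period began on 24 September 2009 rather than on 8 February 2008 when the act occurred.
The untolled deadline — 6 years after 24 September 2009 — is 24 September 2015.
Because the emergency suspension of filing deadlines ran from 9 June 2014 to 24 July 2014, the deadline is extended by 45 days to 8 November 2015.

8 November 2015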